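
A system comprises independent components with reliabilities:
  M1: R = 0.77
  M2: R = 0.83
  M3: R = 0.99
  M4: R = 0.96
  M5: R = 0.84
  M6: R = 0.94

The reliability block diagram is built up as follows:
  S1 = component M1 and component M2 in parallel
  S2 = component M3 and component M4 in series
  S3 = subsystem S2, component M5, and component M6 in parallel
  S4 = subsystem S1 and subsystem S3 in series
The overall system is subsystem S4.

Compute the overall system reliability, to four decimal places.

Parallel (M1 and M2): 1 − (1 − 0.770000)(1 − 0.830000) = 0.960900
Series (M3 and M4): 0.990000 × 0.960000 = 0.950400
Parallel ([0.950400], M5, and M6): 1 − (1 − 0.950400)(1 − 0.840000)(1 − 0.940000) = 0.999524
Series ([0.960900] and [0.999524]): 0.960900 × 0.999524 = 0.9604

0.9604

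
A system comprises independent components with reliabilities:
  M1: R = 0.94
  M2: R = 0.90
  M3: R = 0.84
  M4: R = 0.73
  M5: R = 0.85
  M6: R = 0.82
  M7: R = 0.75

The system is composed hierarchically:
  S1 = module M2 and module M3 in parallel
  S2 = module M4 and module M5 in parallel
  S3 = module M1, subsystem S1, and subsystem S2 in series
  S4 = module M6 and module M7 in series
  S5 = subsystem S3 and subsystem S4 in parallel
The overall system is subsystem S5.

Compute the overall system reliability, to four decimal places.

0.9567

Parallel (M2 and M3): 1 − (1 − 0.900000)(1 − 0.840000) = 0.984000
Parallel (M4 and M5): 1 − (1 − 0.730000)(1 − 0.850000) = 0.959500
Series (M1, [0.984000], and [0.959500]): 0.940000 × 0.984000 × 0.959500 = 0.887499
Series (M6 and M7): 0.820000 × 0.750000 = 0.615000
Parallel ([0.887499] and [0.615000]): 1 − (1 − 0.887499)(1 − 0.615000) = 0.9567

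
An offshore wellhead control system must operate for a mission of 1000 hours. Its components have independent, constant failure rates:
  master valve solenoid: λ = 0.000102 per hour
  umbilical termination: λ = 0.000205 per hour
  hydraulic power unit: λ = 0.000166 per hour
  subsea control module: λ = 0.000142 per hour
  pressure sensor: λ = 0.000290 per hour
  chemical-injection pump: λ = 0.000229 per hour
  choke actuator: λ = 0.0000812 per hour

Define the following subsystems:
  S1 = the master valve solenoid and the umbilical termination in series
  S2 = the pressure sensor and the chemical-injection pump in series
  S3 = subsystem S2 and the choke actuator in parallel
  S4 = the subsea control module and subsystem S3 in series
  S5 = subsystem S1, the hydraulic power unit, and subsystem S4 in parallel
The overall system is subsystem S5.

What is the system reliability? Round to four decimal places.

0.9935

R(master valve solenoid) = exp(−0.000102 × 1000) = 0.903030
R(umbilical termination) = exp(−0.000205 × 1000) = 0.814647
R(hydraulic power unit) = exp(−0.000166 × 1000) = 0.847046
R(subsea control module) = exp(−0.000142 × 1000) = 0.867621
R(pressure sensor) = exp(−0.000290 × 1000) = 0.748264
R(chemical-injection pump) = exp(−0.000229 × 1000) = 0.795329
R(choke actuator) = exp(−0.0000812 × 1000) = 0.922009
Series (master valve solenoid and umbilical termination): 0.903030 × 0.814647 = 0.735651
Series (pressure sensor and chemical-injection pump): 0.748264 × 0.795329 = 0.595116
Parallel ([0.595116] and choke actuator): 1 − (1 − 0.595116)(1 − 0.922009) = 0.968423
Series (subsea control module and [0.968423]): 0.867621 × 0.968423 = 0.840224
Parallel ([0.735651], hydraulic power unit, and [0.840224]): 1 − (1 − 0.735651)(1 − 0.847046)(1 − 0.840224) = 0.9935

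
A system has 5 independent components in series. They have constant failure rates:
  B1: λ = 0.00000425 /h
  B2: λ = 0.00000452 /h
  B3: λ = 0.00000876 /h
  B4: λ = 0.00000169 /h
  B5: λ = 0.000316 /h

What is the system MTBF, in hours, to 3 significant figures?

2980

Series of exponential components: λ_sys = Σ λ_i
λ_sys = 0.00000425 + 0.00000452 + 0.00000876 + 0.00000169 + 0.000316 = 3.3522e-04 /h
MTBF = 1 / λ_sys = 2980 h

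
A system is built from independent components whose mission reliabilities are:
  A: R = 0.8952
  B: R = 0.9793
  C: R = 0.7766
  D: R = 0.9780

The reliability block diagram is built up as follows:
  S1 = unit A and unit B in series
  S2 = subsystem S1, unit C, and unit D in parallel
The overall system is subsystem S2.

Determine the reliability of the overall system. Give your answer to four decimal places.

0.9994

Series (A and B): 0.895200 × 0.979300 = 0.876669
Parallel ([0.876669], C, and D): 1 − (1 − 0.876669)(1 − 0.776600)(1 − 0.978000) = 0.9994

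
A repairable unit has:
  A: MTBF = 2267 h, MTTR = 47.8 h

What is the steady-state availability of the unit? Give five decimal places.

A(A) = MTBF/(MTBF+MTTR) = 2267/(2267+47.8) = 0.97935

0.97935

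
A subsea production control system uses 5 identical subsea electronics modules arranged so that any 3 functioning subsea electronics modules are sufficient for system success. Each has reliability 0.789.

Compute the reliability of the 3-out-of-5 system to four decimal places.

R = Σ_{i=3}^{5} C(5,i) p^i (1−p)^{5−i} with p = 0.789
C(5,3)·0.789^3·0.211^2 = 0.218673
C(5,4)·0.789^4·0.211^1 = 0.408847
C(5,5)·0.789^5·0.211^0 = 0.305763
Sum = 0.9333

0.9333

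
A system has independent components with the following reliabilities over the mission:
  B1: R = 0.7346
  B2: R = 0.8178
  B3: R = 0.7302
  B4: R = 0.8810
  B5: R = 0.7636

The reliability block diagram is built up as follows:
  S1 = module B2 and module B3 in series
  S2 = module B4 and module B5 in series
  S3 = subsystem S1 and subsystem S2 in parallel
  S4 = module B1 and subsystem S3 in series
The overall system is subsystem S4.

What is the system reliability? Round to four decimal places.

0.6378

Series (B2 and B3): 0.817800 × 0.730200 = 0.597158
Series (B4 and B5): 0.881000 × 0.763600 = 0.672732
Parallel ([0.597158] and [0.672732]): 1 − (1 − 0.597158)(1 − 0.672732) = 0.868163
Series (B1 and [0.868163]): 0.734600 × 0.868163 = 0.6378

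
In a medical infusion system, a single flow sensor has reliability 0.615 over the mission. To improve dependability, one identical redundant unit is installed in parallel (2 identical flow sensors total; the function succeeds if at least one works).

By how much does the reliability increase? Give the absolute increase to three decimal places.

0.237

R_before = 0.615
R_after = 1 − (1 − 0.615)^2 = 0.852
ΔR = 0.852 − 0.615 = 0.237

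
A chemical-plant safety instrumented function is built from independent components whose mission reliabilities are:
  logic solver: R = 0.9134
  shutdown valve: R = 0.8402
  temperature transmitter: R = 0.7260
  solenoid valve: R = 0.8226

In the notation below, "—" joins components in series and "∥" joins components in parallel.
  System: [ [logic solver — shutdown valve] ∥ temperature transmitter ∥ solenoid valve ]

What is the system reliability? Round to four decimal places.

0.9887

Series (logic solver and shutdown valve): 0.913400 × 0.840200 = 0.767439
Parallel ([0.767439], temperature transmitter, and solenoid valve): 1 − (1 − 0.767439)(1 − 0.726000)(1 − 0.822600) = 0.9887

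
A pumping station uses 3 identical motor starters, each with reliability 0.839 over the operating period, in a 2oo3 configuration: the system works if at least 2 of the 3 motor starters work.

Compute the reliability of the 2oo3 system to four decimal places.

0.9306

R = Σ_{i=2}^{3} C(3,i) p^i (1−p)^{3−i} with p = 0.839
C(3,2)·0.839^2·0.161^1 = 0.339994
C(3,3)·0.839^3·0.161^0 = 0.590590
Sum = 0.9306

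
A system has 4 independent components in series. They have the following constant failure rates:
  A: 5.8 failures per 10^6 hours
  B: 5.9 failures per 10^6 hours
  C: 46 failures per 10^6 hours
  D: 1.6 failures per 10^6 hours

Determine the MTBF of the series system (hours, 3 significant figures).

16900

Series of exponential components: λ_sys = Σ λ_i
λ_sys = 0.0000058 + 0.0000059 + 0.000046 + 0.0000016 = 5.9300e-05 /h
MTBF = 1 / λ_sys = 16900 h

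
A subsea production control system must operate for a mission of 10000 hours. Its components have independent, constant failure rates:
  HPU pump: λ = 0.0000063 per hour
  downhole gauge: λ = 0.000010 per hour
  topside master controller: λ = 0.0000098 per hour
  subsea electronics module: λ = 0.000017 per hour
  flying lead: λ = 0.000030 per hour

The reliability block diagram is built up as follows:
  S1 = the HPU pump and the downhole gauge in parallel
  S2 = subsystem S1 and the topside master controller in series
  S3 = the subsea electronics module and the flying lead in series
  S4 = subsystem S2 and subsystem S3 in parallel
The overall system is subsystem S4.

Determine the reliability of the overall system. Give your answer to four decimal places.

0.9630

R(HPU pump) = exp(−0.0000063 × 10000) = 0.938943
R(downhole gauge) = exp(−0.000010 × 10000) = 0.904837
R(topside master controller) = exp(−0.0000098 × 10000) = 0.906649
R(subsea electronics module) = exp(−0.000017 × 10000) = 0.843665
R(flying lead) = exp(−0.000030 × 10000) = 0.740818
Parallel (HPU pump and downhole gauge): 1 − (1 − 0.938943)(1 − 0.904837) = 0.994190
Series ([0.994190] and topside master controller): 0.994190 × 0.906649 = 0.901381
Series (subsea electronics module and flying lead): 0.843665 × 0.740818 = 0.625002
Parallel ([0.901381] and [0.625002]): 1 − (1 − 0.901381)(1 − 0.625002) = 0.9630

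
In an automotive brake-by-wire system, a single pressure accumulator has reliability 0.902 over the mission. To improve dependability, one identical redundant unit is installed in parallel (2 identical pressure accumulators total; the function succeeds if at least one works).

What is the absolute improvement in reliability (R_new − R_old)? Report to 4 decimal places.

R_before = 0.902
R_after = 1 − (1 − 0.902)^2 = 0.9904
ΔR = 0.9904 − 0.902 = 0.0884

0.0884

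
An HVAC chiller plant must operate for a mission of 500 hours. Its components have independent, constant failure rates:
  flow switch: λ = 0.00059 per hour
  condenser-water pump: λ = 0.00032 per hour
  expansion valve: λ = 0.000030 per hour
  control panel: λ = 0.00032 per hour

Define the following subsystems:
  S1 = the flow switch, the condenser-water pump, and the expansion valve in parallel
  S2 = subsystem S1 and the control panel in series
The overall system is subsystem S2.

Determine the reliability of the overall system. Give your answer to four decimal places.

0.8517

R(flow switch) = exp(−0.00059 × 500) = 0.744532
R(condenser-water pump) = exp(−0.00032 × 500) = 0.852144
R(expansion valve) = exp(−0.000030 × 500) = 0.985112
R(control panel) = exp(−0.00032 × 500) = 0.852144
Parallel (flow switch, condenser-water pump, and expansion valve): 1 − (1 − 0.744532)(1 − 0.852144)(1 − 0.985112) = 0.999438
Series ([0.999438] and control panel): 0.999438 × 0.852144 = 0.8517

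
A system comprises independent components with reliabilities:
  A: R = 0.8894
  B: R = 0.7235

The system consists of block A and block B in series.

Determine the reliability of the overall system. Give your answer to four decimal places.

0.6435

Series (A and B): 0.889400 × 0.723500 = 0.6435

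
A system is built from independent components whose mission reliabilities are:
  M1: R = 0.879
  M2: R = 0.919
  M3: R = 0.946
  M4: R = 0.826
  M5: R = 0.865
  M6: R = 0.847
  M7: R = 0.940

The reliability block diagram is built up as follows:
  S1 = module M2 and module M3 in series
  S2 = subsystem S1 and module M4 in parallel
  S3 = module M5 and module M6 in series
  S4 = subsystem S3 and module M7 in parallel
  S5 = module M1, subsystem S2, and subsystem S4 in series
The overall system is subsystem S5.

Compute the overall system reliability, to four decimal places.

0.8452

Series (M2 and M3): 0.919000 × 0.946000 = 0.869374
Parallel ([0.869374] and M4): 1 − (1 − 0.869374)(1 − 0.826000) = 0.977271
Series (M5 and M6): 0.865000 × 0.847000 = 0.732655
Parallel ([0.732655] and M7): 1 − (1 − 0.732655)(1 − 0.940000) = 0.983959
Series (M1, [0.977271], and [0.983959]): 0.879000 × 0.977271 × 0.983959 = 0.8452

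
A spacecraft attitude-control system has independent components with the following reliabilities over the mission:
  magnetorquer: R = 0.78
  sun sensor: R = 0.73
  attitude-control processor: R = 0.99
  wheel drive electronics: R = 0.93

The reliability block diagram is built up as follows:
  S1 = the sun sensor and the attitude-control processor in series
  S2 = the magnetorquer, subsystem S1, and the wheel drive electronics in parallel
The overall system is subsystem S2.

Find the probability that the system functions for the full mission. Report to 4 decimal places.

Series (sun sensor and attitude-control processor): 0.730000 × 0.990000 = 0.722700
Parallel (magnetorquer, [0.722700], and wheel drive electronics): 1 − (1 − 0.780000)(1 − 0.722700)(1 − 0.930000) = 0.9957

0.9957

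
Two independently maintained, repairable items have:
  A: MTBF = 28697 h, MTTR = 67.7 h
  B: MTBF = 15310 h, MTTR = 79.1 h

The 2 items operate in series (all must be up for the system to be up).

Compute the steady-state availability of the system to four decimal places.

0.9925

A(A) = MTBF/(MTBF+MTTR) = 28697/(28697+67.7) = 0.997646
A(B) = MTBF/(MTBF+MTTR) = 15310/(15310+79.1) = 0.994860
Series availability: 0.997646 × 0.994860 = 0.9925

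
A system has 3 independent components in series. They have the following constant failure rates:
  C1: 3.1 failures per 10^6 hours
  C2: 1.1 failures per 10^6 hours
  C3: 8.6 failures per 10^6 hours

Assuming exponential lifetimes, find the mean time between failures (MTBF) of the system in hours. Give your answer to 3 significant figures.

78100

Series of exponential components: λ_sys = Σ λ_i
λ_sys = 0.0000031 + 0.0000011 + 0.0000086 = 1.2800e-05 /h
MTBF = 1 / λ_sys = 78100 h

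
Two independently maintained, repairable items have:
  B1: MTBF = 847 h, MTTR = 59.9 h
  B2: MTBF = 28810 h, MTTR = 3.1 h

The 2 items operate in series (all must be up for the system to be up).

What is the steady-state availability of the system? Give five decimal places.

A(B1) = MTBF/(MTBF+MTTR) = 847/(847+59.9) = 0.933951
A(B2) = MTBF/(MTBF+MTTR) = 28810/(28810+3.1) = 0.999892
Series availability: 0.933951 × 0.999892 = 0.93385

0.93385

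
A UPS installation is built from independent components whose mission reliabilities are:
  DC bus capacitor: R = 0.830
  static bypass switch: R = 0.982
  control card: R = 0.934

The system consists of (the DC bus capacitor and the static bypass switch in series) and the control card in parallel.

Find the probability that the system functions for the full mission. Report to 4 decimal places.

Series (DC bus capacitor and static bypass switch): 0.830000 × 0.982000 = 0.815060
Parallel ([0.815060] and control card): 1 − (1 − 0.815060)(1 − 0.934000) = 0.9878

0.9878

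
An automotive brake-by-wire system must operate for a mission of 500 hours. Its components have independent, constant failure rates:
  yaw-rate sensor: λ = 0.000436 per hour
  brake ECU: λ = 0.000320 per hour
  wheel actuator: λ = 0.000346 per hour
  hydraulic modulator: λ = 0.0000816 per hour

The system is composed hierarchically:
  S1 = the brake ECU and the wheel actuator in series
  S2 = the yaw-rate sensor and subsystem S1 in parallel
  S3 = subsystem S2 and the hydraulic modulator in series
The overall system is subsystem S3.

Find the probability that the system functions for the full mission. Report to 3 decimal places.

R(yaw-rate sensor) = exp(−0.000436 × 500) = 0.80413
R(brake ECU) = exp(−0.000320 × 500) = 0.85214
R(wheel actuator) = exp(−0.000346 × 500) = 0.84114
R(hydraulic modulator) = exp(−0.0000816 × 500) = 0.96002
Series (brake ECU and wheel actuator): 0.85214 × 0.84114 = 0.71677
Parallel (yaw-rate sensor and [0.71677]): 1 − (1 − 0.80413)(1 − 0.71677) = 0.94452
Series ([0.94452] and hydraulic modulator): 0.94452 × 0.96002 = 0.907

0.907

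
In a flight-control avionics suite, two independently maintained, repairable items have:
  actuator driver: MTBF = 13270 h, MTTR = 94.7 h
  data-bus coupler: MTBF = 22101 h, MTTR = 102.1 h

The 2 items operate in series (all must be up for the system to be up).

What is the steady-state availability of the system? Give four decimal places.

0.9883

A(actuator driver) = MTBF/(MTBF+MTTR) = 13270/(13270+94.7) = 0.992914
A(data-bus coupler) = MTBF/(MTBF+MTTR) = 22101/(22101+102.1) = 0.995402
Series availability: 0.992914 × 0.995402 = 0.9883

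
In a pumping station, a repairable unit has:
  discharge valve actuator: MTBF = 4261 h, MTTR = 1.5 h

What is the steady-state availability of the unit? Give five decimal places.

0.99965

A(discharge valve actuator) = MTBF/(MTBF+MTTR) = 4261/(4261+1.5) = 0.99965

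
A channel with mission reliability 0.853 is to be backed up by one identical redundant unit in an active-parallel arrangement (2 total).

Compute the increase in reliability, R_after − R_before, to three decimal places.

0.125

R_before = 0.853
R_after = 1 − (1 − 0.853)^2 = 0.978
ΔR = 0.978 − 0.853 = 0.125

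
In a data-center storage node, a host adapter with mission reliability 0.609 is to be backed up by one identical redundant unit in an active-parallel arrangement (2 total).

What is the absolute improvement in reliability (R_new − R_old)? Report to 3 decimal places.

0.238

R_before = 0.609
R_after = 1 − (1 − 0.609)^2 = 0.847
ΔR = 0.847 − 0.609 = 0.238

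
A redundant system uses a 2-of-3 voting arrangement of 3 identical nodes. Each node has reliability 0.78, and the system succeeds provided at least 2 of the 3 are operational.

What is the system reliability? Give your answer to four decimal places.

0.8761

R = Σ_{i=2}^{3} C(3,i) p^i (1−p)^{3−i} with p = 0.78
C(3,2)·0.78^2·0.22^1 = 0.401544
C(3,3)·0.78^3·0.22^0 = 0.474552
Sum = 0.8761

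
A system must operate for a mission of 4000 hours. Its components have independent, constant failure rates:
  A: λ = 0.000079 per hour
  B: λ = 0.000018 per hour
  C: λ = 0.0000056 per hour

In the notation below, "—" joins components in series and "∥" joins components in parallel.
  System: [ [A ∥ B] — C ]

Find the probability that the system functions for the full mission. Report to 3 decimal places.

R(A) = exp(−0.000079 × 4000) = 0.72906
R(B) = exp(−0.000018 × 4000) = 0.93053
R(C) = exp(−0.0000056 × 4000) = 0.97785
Parallel (A and B): 1 − (1 − 0.72906)(1 − 0.93053) = 0.98118
Series ([0.98118] and C): 0.98118 × 0.97785 = 0.959

0.959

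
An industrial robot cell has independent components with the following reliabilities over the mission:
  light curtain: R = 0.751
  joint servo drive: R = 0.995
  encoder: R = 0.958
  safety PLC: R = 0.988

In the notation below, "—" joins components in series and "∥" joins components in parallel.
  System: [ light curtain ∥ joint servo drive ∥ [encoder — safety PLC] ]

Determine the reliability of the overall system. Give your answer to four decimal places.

Series (encoder and safety PLC): 0.958000 × 0.988000 = 0.946504
Parallel (light curtain, joint servo drive, and [0.946504]): 1 − (1 − 0.751000)(1 − 0.995000)(1 − 0.946504) = 0.9999

0.9999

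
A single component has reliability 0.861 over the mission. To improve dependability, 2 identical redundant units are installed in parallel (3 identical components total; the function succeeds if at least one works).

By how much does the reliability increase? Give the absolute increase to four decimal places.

R_before = 0.861
R_after = 1 − (1 − 0.861)^3 = 0.9973
ΔR = 0.9973 − 0.861 = 0.1363

0.1363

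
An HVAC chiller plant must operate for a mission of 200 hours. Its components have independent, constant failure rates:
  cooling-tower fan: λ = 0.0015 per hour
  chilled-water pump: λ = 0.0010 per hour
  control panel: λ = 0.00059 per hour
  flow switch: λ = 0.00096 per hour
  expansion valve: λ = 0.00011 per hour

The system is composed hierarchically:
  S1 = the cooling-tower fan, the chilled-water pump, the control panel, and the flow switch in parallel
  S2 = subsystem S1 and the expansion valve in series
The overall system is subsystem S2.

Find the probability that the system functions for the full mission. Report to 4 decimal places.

R(cooling-tower fan) = exp(−0.0015 × 200) = 0.740818
R(chilled-water pump) = exp(−0.0010 × 200) = 0.818731
R(control panel) = exp(−0.00059 × 200) = 0.888696
R(flow switch) = exp(−0.00096 × 200) = 0.825307
R(expansion valve) = exp(−0.00011 × 200) = 0.978240
Parallel (cooling-tower fan, chilled-water pump, control panel, and flow switch): 1 − (1 − 0.740818)(1 − 0.818731)(1 − 0.888696)(1 − 0.825307) = 0.999086
Series ([0.999086] and expansion valve): 0.999086 × 0.978240 = 0.9773

0.9773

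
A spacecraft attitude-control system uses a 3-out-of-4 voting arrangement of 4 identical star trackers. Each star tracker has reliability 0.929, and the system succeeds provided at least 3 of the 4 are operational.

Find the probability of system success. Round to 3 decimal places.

R = Σ_{i=3}^{4} C(4,i) p^i (1−p)^{4−i} with p = 0.929
C(4,3)·0.929^3·0.071^1 = 0.22770
C(4,4)·0.929^4·0.071^0 = 0.74484
Sum = 0.973

0.973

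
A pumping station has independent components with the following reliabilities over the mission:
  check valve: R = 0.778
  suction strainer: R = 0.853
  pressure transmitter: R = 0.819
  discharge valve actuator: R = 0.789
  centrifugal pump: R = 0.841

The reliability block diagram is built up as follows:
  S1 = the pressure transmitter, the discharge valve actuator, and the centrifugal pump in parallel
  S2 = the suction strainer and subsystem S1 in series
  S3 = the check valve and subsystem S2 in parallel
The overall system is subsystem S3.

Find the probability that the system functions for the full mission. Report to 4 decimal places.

Parallel (pressure transmitter, discharge valve actuator, and centrifugal pump): 1 − (1 − 0.819000)(1 − 0.789000)(1 − 0.841000) = 0.993928
Series (suction strainer and [0.993928]): 0.853000 × 0.993928 = 0.847821
Parallel (check valve and [0.847821]): 1 − (1 − 0.778000)(1 − 0.847821) = 0.9662

0.9662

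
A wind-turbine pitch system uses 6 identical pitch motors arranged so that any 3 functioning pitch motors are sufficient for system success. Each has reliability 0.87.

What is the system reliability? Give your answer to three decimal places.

0.997

R = Σ_{i=3}^{6} C(6,i) p^i (1−p)^{6−i} with p = 0.87
C(6,3)·0.87^3·0.13^3 = 0.02893
C(6,4)·0.87^4·0.13^2 = 0.14523
C(6,5)·0.87^5·0.13^1 = 0.38877
C(6,6)·0.87^6·0.13^0 = 0.43363
Sum = 0.997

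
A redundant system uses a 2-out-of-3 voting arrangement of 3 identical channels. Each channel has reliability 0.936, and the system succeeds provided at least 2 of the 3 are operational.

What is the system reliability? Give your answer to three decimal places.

R = Σ_{i=2}^{3} C(3,i) p^i (1−p)^{3−i} with p = 0.936
C(3,2)·0.936^2·0.064^1 = 0.16821
C(3,3)·0.936^3·0.064^0 = 0.82003
Sum = 0.988

0.988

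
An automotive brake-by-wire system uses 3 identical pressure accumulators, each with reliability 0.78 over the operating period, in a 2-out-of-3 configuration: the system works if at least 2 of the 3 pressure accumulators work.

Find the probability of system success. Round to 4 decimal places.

0.8761

R = Σ_{i=2}^{3} C(3,i) p^i (1−p)^{3−i} with p = 0.78
C(3,2)·0.78^2·0.22^1 = 0.401544
C(3,3)·0.78^3·0.22^0 = 0.474552
Sum = 0.8761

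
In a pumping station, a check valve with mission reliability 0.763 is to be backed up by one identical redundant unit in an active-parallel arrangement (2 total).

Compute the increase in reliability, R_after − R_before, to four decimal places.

0.1808

R_before = 0.763
R_after = 1 − (1 − 0.763)^2 = 0.9438
ΔR = 0.9438 − 0.763 = 0.1808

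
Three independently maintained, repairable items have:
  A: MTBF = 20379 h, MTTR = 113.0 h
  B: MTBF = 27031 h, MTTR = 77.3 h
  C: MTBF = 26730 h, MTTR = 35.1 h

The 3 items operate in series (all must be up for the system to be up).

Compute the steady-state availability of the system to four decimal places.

A(A) = MTBF/(MTBF+MTTR) = 20379/(20379+113.0) = 0.994486
A(B) = MTBF/(MTBF+MTTR) = 27031/(27031+77.3) = 0.997148
A(C) = MTBF/(MTBF+MTTR) = 26730/(26730+35.1) = 0.998689
Series availability: 0.994486 × 0.997148 × 0.998689 = 0.9903

0.9903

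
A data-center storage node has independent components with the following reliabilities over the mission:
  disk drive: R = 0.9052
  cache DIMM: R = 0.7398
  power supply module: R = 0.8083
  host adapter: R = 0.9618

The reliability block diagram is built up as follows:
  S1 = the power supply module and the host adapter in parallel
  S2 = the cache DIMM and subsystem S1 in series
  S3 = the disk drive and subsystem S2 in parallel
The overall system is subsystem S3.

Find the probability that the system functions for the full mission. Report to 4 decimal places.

0.9748

Parallel (power supply module and host adapter): 1 − (1 − 0.808300)(1 − 0.961800) = 0.992677
Series (cache DIMM and [0.992677]): 0.739800 × 0.992677 = 0.734382
Parallel (disk drive and [0.734382]): 1 − (1 − 0.905200)(1 − 0.734382) = 0.9748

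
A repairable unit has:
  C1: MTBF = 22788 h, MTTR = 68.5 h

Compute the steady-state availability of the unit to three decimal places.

0.997

A(C1) = MTBF/(MTBF+MTTR) = 22788/(22788+68.5) = 0.997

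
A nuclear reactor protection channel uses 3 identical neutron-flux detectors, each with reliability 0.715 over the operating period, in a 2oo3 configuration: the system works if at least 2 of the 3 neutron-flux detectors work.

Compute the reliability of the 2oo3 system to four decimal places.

0.8026

R = Σ_{i=2}^{3} C(3,i) p^i (1−p)^{3−i} with p = 0.715
C(3,2)·0.715^2·0.285^1 = 0.437097
C(3,3)·0.715^3·0.285^0 = 0.365526
Sum = 0.8026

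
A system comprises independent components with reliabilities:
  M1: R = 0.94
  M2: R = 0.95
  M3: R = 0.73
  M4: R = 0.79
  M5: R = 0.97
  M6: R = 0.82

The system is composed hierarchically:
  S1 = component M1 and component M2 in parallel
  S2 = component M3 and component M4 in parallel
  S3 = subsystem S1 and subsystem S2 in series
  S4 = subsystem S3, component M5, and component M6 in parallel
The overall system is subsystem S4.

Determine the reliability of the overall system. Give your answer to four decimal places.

0.9997

Parallel (M1 and M2): 1 − (1 − 0.940000)(1 − 0.950000) = 0.997000
Parallel (M3 and M4): 1 − (1 − 0.730000)(1 − 0.790000) = 0.943300
Series ([0.997000] and [0.943300]): 0.997000 × 0.943300 = 0.940470
Parallel ([0.940470], M5, and M6): 1 − (1 − 0.940470)(1 − 0.970000)(1 − 0.820000) = 0.9997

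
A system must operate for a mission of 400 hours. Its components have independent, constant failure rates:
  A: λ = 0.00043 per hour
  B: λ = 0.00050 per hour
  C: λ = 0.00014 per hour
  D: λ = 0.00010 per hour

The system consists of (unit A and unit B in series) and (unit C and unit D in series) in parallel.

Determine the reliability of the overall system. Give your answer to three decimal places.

0.972

R(A) = exp(−0.00043 × 400) = 0.84198
R(B) = exp(−0.00050 × 400) = 0.81873
R(C) = exp(−0.00014 × 400) = 0.94554
R(D) = exp(−0.00010 × 400) = 0.96079
Series (A and B): 0.84198 × 0.81873 = 0.68935
Series (C and D): 0.94554 × 0.96079 = 0.90847
Parallel ([0.68935] and [0.90847]): 1 − (1 − 0.68935)(1 − 0.90847) = 0.972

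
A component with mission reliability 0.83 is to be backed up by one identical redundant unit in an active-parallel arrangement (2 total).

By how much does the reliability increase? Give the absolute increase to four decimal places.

0.1411

R_before = 0.83
R_after = 1 − (1 − 0.83)^2 = 0.9711
ΔR = 0.9711 − 0.83 = 0.1411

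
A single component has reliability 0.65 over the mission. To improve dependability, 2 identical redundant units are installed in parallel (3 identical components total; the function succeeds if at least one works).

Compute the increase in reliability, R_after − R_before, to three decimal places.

R_before = 0.65
R_after = 1 − (1 − 0.65)^3 = 0.957
ΔR = 0.957 − 0.65 = 0.307

0.307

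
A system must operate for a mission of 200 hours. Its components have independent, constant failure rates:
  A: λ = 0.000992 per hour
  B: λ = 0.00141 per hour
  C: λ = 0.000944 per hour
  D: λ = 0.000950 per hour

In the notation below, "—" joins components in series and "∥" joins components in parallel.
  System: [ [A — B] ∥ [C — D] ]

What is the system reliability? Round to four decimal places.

R(A) = exp(−0.000992 × 200) = 0.820042
R(B) = exp(−0.00141 × 200) = 0.754274
R(C) = exp(−0.000944 × 200) = 0.827952
R(D) = exp(−0.000950 × 200) = 0.826959
Series (A and B): 0.820042 × 0.754274 = 0.618536
Series (C and D): 0.827952 × 0.826959 = 0.684682
Parallel ([0.618536] and [0.684682]): 1 − (1 − 0.618536)(1 − 0.684682) = 0.8797

0.8797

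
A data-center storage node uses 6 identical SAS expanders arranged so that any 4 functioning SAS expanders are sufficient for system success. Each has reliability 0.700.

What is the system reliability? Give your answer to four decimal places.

R = Σ_{i=4}^{6} C(6,i) p^i (1−p)^{6−i} with p = 0.700
C(6,4)·0.700^4·0.300^2 = 0.324135
C(6,5)·0.700^5·0.300^1 = 0.302526
C(6,6)·0.700^6·0.300^0 = 0.117649
Sum = 0.7443

0.7443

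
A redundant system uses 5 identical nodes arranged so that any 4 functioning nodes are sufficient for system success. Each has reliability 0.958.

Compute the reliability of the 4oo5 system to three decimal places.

0.984

R = Σ_{i=4}^{5} C(5,i) p^i (1−p)^{5−i} with p = 0.958
C(5,4)·0.958^4·0.042^1 = 0.17688
C(5,5)·0.958^5·0.042^0 = 0.80691
Sum = 0.984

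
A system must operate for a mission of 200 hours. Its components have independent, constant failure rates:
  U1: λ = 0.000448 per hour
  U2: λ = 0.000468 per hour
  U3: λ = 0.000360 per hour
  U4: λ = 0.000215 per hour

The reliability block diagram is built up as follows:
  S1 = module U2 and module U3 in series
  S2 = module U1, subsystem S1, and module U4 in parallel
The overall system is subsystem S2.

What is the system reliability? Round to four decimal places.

R(U1) = exp(−0.000448 × 200) = 0.914297
R(U2) = exp(−0.000468 × 200) = 0.910647
R(U3) = exp(−0.000360 × 200) = 0.930531
R(U4) = exp(−0.000215 × 200) = 0.957911
Series (U2 and U3): 0.910647 × 0.930531 = 0.847385
Parallel (U1, [0.847385], and U4): 1 − (1 − 0.914297)(1 − 0.847385)(1 − 0.957911) = 0.9994

0.9994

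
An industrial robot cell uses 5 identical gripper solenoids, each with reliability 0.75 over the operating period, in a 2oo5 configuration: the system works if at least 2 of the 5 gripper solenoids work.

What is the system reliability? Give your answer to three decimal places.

R = Σ_{i=2}^{5} C(5,i) p^i (1−p)^{5−i} with p = 0.75
C(5,2)·0.75^2·0.25^3 = 0.08789
C(5,3)·0.75^3·0.25^2 = 0.26367
C(5,4)·0.75^4·0.25^1 = 0.39551
C(5,5)·0.75^5·0.25^0 = 0.23730
Sum = 0.984

0.984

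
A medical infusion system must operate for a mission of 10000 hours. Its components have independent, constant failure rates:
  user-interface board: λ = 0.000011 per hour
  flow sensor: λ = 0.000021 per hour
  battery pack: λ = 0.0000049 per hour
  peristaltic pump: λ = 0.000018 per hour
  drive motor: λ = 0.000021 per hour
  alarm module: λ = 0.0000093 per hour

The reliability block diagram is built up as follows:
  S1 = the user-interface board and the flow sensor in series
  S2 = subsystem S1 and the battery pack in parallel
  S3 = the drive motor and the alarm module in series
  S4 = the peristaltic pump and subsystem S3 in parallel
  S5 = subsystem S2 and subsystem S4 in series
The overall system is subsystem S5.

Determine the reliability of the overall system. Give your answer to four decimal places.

0.9444

R(user-interface board) = exp(−0.000011 × 10000) = 0.895834
R(flow sensor) = exp(−0.000021 × 10000) = 0.810584
R(battery pack) = exp(−0.0000049 × 10000) = 0.952181
R(peristaltic pump) = exp(−0.000018 × 10000) = 0.835270
R(drive motor) = exp(−0.000021 × 10000) = 0.810584
R(alarm module) = exp(−0.0000093 × 10000) = 0.911194
Series (user-interface board and flow sensor): 0.895834 × 0.810584 = 0.726149
Parallel ([0.726149] and battery pack): 1 − (1 − 0.726149)(1 − 0.952181) = 0.986905
Series (drive motor and alarm module): 0.810584 × 0.911194 = 0.738599
Parallel (peristaltic pump and [0.738599]): 1 − (1 − 0.835270)(1 − 0.738599) = 0.956939
Series ([0.986905] and [0.956939]): 0.986905 × 0.956939 = 0.9444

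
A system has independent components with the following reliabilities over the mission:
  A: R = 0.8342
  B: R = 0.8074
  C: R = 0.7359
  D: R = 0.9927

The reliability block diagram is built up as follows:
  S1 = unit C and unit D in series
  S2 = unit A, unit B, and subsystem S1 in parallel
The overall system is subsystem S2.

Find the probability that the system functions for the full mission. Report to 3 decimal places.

Series (C and D): 0.73590 × 0.99270 = 0.73053
Parallel (A, B, and [0.73053]): 1 − (1 − 0.83420)(1 − 0.80740)(1 − 0.73053) = 0.991

0.991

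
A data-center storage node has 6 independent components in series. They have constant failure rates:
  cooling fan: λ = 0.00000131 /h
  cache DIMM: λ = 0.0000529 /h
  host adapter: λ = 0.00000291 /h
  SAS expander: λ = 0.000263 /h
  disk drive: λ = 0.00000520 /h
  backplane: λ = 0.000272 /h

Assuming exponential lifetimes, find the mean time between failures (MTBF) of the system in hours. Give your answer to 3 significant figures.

1670

Series of exponential components: λ_sys = Σ λ_i
λ_sys = 0.00000131 + 0.0000529 + 0.00000291 + 0.000263 + 0.00000520 + 0.000272 = 5.9732e-04 /h
MTBF = 1 / λ_sys = 1670 h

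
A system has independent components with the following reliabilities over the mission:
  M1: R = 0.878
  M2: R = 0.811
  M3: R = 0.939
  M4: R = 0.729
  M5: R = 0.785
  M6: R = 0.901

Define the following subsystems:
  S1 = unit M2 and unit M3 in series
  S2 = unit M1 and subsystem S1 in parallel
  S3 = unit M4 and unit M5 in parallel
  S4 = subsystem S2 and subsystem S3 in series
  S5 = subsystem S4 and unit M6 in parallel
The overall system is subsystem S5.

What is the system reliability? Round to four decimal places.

0.9915

Series (M2 and M3): 0.811000 × 0.939000 = 0.761529
Parallel (M1 and [0.761529]): 1 − (1 − 0.878000)(1 − 0.761529) = 0.970907
Parallel (M4 and M5): 1 − (1 − 0.729000)(1 − 0.785000) = 0.941735
Series ([0.970907] and [0.941735]): 0.970907 × 0.941735 = 0.914337
Parallel ([0.914337] and M6): 1 − (1 − 0.914337)(1 − 0.901000) = 0.9915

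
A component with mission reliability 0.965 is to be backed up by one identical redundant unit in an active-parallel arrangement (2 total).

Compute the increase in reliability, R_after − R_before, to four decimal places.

0.0338

R_before = 0.965
R_after = 1 − (1 − 0.965)^2 = 0.9988
ΔR = 0.9988 − 0.965 = 0.0338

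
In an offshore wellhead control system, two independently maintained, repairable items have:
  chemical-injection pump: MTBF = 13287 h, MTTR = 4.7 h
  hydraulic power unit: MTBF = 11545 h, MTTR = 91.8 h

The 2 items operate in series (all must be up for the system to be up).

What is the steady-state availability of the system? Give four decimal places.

A(chemical-injection pump) = MTBF/(MTBF+MTTR) = 13287/(13287+4.7) = 0.999646
A(hydraulic power unit) = MTBF/(MTBF+MTTR) = 11545/(11545+91.8) = 0.992111
Series availability: 0.999646 × 0.992111 = 0.9918

0.9918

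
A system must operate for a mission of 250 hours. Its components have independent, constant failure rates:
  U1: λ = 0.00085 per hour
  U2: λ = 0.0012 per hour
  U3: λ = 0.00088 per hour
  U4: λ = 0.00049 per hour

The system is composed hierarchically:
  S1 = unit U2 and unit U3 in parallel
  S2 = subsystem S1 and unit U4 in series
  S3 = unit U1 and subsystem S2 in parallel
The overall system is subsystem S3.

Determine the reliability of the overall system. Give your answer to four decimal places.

R(U1) = exp(−0.00085 × 250) = 0.808560
R(U2) = exp(−0.0012 × 250) = 0.740818
R(U3) = exp(−0.00088 × 250) = 0.802519
R(U4) = exp(−0.00049 × 250) = 0.884706
Parallel (U2 and U3): 1 − (1 − 0.740818)(1 − 0.802519) = 0.948816
Series ([0.948816] and U4): 0.948816 × 0.884706 = 0.839423
Parallel (U1 and [0.839423]): 1 − (1 − 0.808560)(1 − 0.839423) = 0.9693

0.9693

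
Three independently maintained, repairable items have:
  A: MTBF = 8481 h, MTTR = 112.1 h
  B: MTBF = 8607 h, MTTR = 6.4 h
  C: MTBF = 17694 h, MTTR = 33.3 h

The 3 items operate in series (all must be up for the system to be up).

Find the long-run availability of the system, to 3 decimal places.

A(A) = MTBF/(MTBF+MTTR) = 8481/(8481+112.1) = 0.986955
A(B) = MTBF/(MTBF+MTTR) = 8607/(8607+6.4) = 0.999257
A(C) = MTBF/(MTBF+MTTR) = 17694/(17694+33.3) = 0.998122
Series availability: 0.986955 × 0.999257 × 0.998122 = 0.984

0.984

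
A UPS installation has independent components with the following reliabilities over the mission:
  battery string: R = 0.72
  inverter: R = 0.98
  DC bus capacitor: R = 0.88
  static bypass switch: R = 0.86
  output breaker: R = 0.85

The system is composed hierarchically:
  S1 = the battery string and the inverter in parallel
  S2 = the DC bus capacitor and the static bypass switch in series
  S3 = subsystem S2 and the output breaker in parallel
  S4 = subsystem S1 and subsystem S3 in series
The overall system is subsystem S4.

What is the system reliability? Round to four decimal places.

0.9581

Parallel (battery string and inverter): 1 − (1 − 0.720000)(1 − 0.980000) = 0.994400
Series (DC bus capacitor and static bypass switch): 0.880000 × 0.860000 = 0.756800
Parallel ([0.756800] and output breaker): 1 − (1 − 0.756800)(1 − 0.850000) = 0.963520
Series ([0.994400] and [0.963520]): 0.994400 × 0.963520 = 0.9581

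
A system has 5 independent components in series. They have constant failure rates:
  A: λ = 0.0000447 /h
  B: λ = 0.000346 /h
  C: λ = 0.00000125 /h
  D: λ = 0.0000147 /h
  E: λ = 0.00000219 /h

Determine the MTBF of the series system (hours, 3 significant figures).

2450

Series of exponential components: λ_sys = Σ λ_i
λ_sys = 0.0000447 + 0.000346 + 0.00000125 + 0.0000147 + 0.00000219 = 4.0884e-04 /h
MTBF = 1 / λ_sys = 2450 h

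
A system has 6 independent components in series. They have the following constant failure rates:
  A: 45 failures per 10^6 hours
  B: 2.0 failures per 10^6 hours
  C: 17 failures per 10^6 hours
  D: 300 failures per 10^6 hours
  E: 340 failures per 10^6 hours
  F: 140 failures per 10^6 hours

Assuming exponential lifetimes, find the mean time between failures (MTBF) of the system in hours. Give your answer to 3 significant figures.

Series of exponential components: λ_sys = Σ λ_i
λ_sys = 0.000045 + 0.0000020 + 0.000017 + 0.00030 + 0.00034 + 0.00014 = 8.4400e-04 /h
MTBF = 1 / λ_sys = 1180 h

1180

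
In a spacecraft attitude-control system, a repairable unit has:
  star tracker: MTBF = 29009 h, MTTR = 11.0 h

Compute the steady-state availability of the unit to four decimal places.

0.9996

A(star tracker) = MTBF/(MTBF+MTTR) = 29009/(29009+11.0) = 0.9996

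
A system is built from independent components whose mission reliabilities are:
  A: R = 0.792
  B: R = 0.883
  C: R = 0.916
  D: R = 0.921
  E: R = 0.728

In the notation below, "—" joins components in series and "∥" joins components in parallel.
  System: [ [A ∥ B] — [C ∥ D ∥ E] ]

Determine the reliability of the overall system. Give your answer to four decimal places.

0.9739

Parallel (A and B): 1 − (1 − 0.792000)(1 − 0.883000) = 0.975664
Parallel (C, D, and E): 1 − (1 − 0.916000)(1 − 0.921000)(1 − 0.728000) = 0.998195
Series ([0.975664] and [0.998195]): 0.975664 × 0.998195 = 0.9739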